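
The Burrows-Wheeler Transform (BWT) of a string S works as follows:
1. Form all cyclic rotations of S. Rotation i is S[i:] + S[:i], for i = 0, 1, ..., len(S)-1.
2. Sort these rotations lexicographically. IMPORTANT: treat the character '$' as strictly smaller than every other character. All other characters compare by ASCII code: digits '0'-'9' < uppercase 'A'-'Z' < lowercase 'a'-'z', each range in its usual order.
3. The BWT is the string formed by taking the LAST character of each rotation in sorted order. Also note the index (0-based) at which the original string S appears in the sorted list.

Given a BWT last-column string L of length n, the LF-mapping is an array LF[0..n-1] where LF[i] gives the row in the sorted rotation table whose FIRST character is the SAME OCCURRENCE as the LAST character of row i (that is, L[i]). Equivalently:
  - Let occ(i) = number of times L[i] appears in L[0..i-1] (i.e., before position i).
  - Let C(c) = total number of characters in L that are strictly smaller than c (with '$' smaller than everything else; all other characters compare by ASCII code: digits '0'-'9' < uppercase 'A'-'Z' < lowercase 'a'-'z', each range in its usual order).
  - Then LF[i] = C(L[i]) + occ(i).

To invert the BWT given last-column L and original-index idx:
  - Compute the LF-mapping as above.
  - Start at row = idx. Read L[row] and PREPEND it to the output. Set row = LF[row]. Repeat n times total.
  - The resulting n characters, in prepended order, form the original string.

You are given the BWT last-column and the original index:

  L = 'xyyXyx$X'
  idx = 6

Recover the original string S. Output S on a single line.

Answer: yXyxyXx$

Derivation:
LF mapping: 3 5 6 1 7 4 0 2
Walk LF starting at row 6, prepending L[row]:
  step 1: row=6, L[6]='$', prepend. Next row=LF[6]=0
  step 2: row=0, L[0]='x', prepend. Next row=LF[0]=3
  step 3: row=3, L[3]='X', prepend. Next row=LF[3]=1
  step 4: row=1, L[1]='y', prepend. Next row=LF[1]=5
  step 5: row=5, L[5]='x', prepend. Next row=LF[5]=4
  step 6: row=4, L[4]='y', prepend. Next row=LF[4]=7
  step 7: row=7, L[7]='X', prepend. Next row=LF[7]=2
  step 8: row=2, L[2]='y', prepend. Next row=LF[2]=6
Reversed output: yXyxyXx$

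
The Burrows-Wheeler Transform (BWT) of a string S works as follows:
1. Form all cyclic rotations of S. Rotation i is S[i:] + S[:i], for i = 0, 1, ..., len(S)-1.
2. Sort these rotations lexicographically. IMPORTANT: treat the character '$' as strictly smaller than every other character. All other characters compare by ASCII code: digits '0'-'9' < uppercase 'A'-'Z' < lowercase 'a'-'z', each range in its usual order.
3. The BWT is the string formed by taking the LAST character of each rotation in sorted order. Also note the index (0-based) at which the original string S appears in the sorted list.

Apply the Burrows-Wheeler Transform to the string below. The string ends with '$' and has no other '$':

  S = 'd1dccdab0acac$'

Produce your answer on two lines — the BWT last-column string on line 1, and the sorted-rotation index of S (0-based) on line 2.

Answer: cbddc0aaadc$c1
11

Derivation:
All 14 rotations (rotation i = S[i:]+S[:i]):
  rot[0] = d1dccdab0acac$
  rot[1] = 1dccdab0acac$d
  rot[2] = dccdab0acac$d1
  rot[3] = ccdab0acac$d1d
  rot[4] = cdab0acac$d1dc
  rot[5] = dab0acac$d1dcc
  rot[6] = ab0acac$d1dccd
  rot[7] = b0acac$d1dccda
  rot[8] = 0acac$d1dccdab
  rot[9] = acac$d1dccdab0
  rot[10] = cac$d1dccdab0a
  rot[11] = ac$d1dccdab0ac
  rot[12] = c$d1dccdab0aca
  rot[13] = $d1dccdab0acac
Sorted (with $ < everything):
  sorted[0] = $d1dccdab0acac  (last char: 'c')
  sorted[1] = 0acac$d1dccdab  (last char: 'b')
  sorted[2] = 1dccdab0acac$d  (last char: 'd')
  sorted[3] = ab0acac$d1dccd  (last char: 'd')
  sorted[4] = ac$d1dccdab0ac  (last char: 'c')
  sorted[5] = acac$d1dccdab0  (last char: '0')
  sorted[6] = b0acac$d1dccda  (last char: 'a')
  sorted[7] = c$d1dccdab0aca  (last char: 'a')
  sorted[8] = cac$d1dccdab0a  (last char: 'a')
  sorted[9] = ccdab0acac$d1d  (last char: 'd')
  sorted[10] = cdab0acac$d1dc  (last char: 'c')
  sorted[11] = d1dccdab0acac$  (last char: '$')
  sorted[12] = dab0acac$d1dcc  (last char: 'c')
  sorted[13] = dccdab0acac$d1  (last char: '1')
Last column: cbddc0aaadc$c1
Original string S is at sorted index 11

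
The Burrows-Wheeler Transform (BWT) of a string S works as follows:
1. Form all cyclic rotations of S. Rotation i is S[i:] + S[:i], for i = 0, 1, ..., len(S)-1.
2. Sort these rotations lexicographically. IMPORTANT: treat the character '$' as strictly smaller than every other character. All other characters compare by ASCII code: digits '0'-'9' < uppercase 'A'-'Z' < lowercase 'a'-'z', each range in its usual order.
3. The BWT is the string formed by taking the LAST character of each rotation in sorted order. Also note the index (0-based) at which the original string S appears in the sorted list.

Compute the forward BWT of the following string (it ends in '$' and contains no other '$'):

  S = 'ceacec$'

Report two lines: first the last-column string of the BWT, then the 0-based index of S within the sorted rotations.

Answer: cee$acc
3

Derivation:
All 7 rotations (rotation i = S[i:]+S[:i]):
  rot[0] = ceacec$
  rot[1] = eacec$c
  rot[2] = acec$ce
  rot[3] = cec$cea
  rot[4] = ec$ceac
  rot[5] = c$ceace
  rot[6] = $ceacec
Sorted (with $ < everything):
  sorted[0] = $ceacec  (last char: 'c')
  sorted[1] = acec$ce  (last char: 'e')
  sorted[2] = c$ceace  (last char: 'e')
  sorted[3] = ceacec$  (last char: '$')
  sorted[4] = cec$cea  (last char: 'a')
  sorted[5] = eacec$c  (last char: 'c')
  sorted[6] = ec$ceac  (last char: 'c')
Last column: cee$acc
Original string S is at sorted index 3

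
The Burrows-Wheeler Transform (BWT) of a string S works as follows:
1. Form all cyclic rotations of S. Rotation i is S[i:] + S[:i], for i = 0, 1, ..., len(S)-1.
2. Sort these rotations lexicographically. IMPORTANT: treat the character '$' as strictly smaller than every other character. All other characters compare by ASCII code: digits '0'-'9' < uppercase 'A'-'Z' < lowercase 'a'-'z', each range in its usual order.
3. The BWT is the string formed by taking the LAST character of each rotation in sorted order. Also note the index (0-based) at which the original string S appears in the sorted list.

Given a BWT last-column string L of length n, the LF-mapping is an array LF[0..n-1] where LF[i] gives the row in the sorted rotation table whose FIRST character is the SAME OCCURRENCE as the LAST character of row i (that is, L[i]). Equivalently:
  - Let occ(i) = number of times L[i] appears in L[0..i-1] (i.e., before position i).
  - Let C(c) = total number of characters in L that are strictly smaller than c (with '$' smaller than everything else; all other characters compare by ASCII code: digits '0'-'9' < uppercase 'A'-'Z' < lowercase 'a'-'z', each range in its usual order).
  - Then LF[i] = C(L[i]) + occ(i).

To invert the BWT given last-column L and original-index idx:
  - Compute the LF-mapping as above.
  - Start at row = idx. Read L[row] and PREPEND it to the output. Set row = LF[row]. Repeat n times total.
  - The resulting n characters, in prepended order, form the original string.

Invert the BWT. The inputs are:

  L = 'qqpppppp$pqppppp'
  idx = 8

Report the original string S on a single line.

LF mapping: 13 14 1 2 3 4 5 6 0 7 15 8 9 10 11 12
Walk LF starting at row 8, prepending L[row]:
  step 1: row=8, L[8]='$', prepend. Next row=LF[8]=0
  step 2: row=0, L[0]='q', prepend. Next row=LF[0]=13
  step 3: row=13, L[13]='p', prepend. Next row=LF[13]=10
  step 4: row=10, L[10]='q', prepend. Next row=LF[10]=15
  step 5: row=15, L[15]='p', prepend. Next row=LF[15]=12
  step 6: row=12, L[12]='p', prepend. Next row=LF[12]=9
  step 7: row=9, L[9]='p', prepend. Next row=LF[9]=7
  step 8: row=7, L[7]='p', prepend. Next row=LF[7]=6
  step 9: row=6, L[6]='p', prepend. Next row=LF[6]=5
  step 10: row=5, L[5]='p', prepend. Next row=LF[5]=4
  step 11: row=4, L[4]='p', prepend. Next row=LF[4]=3
  step 12: row=3, L[3]='p', prepend. Next row=LF[3]=2
  step 13: row=2, L[2]='p', prepend. Next row=LF[2]=1
  step 14: row=1, L[1]='q', prepend. Next row=LF[1]=14
  step 15: row=14, L[14]='p', prepend. Next row=LF[14]=11
  step 16: row=11, L[11]='p', prepend. Next row=LF[11]=8
Reversed output: ppqpppppppppqpq$

Answer: ppqpppppppppqpq$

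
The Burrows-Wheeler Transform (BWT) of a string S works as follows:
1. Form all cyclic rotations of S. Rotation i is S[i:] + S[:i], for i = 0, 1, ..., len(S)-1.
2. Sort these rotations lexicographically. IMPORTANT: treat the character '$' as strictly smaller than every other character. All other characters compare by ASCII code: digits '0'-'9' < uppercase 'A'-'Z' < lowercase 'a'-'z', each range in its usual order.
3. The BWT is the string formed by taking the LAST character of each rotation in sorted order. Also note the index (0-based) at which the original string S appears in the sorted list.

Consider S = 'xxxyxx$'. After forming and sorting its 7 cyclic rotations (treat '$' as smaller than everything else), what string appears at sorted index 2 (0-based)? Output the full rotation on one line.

All 7 rotations (rotation i = S[i:]+S[:i]):
  rot[0] = xxxyxx$
  rot[1] = xxyxx$x
  rot[2] = xyxx$xx
  rot[3] = yxx$xxx
  rot[4] = xx$xxxy
  rot[5] = x$xxxyx
  rot[6] = $xxxyxx
Sorted (with $ < everything):
  sorted[0] = $xxxyxx
  sorted[1] = x$xxxyx
  sorted[2] = xx$xxxy
  sorted[3] = xxxyxx$
  sorted[4] = xxyxx$x
  sorted[5] = xyxx$xx
  sorted[6] = yxx$xxx
sorted[2] = xx$xxxy

Answer: xx$xxxy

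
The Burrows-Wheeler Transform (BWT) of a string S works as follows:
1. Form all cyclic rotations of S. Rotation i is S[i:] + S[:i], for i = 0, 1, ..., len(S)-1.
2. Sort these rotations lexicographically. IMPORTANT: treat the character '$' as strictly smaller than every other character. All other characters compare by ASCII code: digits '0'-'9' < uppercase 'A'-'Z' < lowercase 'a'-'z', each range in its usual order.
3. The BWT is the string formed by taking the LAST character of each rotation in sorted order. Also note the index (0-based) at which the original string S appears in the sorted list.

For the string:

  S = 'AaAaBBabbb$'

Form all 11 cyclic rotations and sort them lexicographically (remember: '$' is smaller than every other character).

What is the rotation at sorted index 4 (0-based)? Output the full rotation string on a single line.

All 11 rotations (rotation i = S[i:]+S[:i]):
  rot[0] = AaAaBBabbb$
  rot[1] = aAaBBabbb$A
  rot[2] = AaBBabbb$Aa
  rot[3] = aBBabbb$AaA
  rot[4] = BBabbb$AaAa
  rot[5] = Babbb$AaAaB
  rot[6] = abbb$AaAaBB
  rot[7] = bbb$AaAaBBa
  rot[8] = bb$AaAaBBab
  rot[9] = b$AaAaBBabb
  rot[10] = $AaAaBBabbb
Sorted (with $ < everything):
  sorted[0] = $AaAaBBabbb
  sorted[1] = AaAaBBabbb$
  sorted[2] = AaBBabbb$Aa
  sorted[3] = BBabbb$AaAa
  sorted[4] = Babbb$AaAaB
  sorted[5] = aAaBBabbb$A
  sorted[6] = aBBabbb$AaA
  sorted[7] = abbb$AaAaBB
  sorted[8] = b$AaAaBBabb
  sorted[9] = bb$AaAaBBab
  sorted[10] = bbb$AaAaBBa
sorted[4] = Babbb$AaAaB

Answer: Babbb$AaAaB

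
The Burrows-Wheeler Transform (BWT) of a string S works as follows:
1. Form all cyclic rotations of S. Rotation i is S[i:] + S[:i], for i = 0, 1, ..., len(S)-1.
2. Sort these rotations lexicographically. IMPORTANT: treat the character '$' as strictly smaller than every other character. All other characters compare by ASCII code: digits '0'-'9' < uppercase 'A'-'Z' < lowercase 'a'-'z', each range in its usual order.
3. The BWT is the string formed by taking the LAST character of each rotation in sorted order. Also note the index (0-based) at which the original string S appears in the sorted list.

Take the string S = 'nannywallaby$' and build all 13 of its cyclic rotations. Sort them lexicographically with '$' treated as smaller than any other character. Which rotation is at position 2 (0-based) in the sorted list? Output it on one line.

All 13 rotations (rotation i = S[i:]+S[:i]):
  rot[0] = nannywallaby$
  rot[1] = annywallaby$n
  rot[2] = nnywallaby$na
  rot[3] = nywallaby$nan
  rot[4] = ywallaby$nann
  rot[5] = wallaby$nanny
  rot[6] = allaby$nannyw
  rot[7] = llaby$nannywa
  rot[8] = laby$nannywal
  rot[9] = aby$nannywall
  rot[10] = by$nannywalla
  rot[11] = y$nannywallab
  rot[12] = $nannywallaby
Sorted (with $ < everything):
  sorted[0] = $nannywallaby
  sorted[1] = aby$nannywall
  sorted[2] = allaby$nannyw
  sorted[3] = annywallaby$n
  sorted[4] = by$nannywalla
  sorted[5] = laby$nannywal
  sorted[6] = llaby$nannywa
  sorted[7] = nannywallaby$
  sorted[8] = nnywallaby$na
  sorted[9] = nywallaby$nan
  sorted[10] = wallaby$nanny
  sorted[11] = y$nannywallab
  sorted[12] = ywallaby$nann
sorted[2] = allaby$nannyw

Answer: allaby$nannyw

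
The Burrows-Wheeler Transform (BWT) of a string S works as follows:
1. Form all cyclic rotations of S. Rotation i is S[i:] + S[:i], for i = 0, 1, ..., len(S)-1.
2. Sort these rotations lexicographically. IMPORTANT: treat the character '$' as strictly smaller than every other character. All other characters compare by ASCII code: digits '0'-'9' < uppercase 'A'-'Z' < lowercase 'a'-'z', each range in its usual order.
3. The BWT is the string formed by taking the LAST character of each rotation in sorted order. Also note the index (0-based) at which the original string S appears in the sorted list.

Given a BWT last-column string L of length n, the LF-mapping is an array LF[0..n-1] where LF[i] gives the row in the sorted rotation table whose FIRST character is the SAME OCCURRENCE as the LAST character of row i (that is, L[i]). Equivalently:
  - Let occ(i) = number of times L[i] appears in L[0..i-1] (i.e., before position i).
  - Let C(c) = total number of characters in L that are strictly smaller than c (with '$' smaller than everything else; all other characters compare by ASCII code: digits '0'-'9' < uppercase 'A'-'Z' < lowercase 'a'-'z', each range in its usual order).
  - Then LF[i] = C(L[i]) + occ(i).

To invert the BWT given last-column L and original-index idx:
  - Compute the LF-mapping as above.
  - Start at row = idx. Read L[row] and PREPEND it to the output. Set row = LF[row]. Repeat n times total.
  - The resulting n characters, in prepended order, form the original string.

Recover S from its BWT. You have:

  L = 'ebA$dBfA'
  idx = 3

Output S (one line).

LF mapping: 6 4 1 0 5 3 7 2
Walk LF starting at row 3, prepending L[row]:
  step 1: row=3, L[3]='$', prepend. Next row=LF[3]=0
  step 2: row=0, L[0]='e', prepend. Next row=LF[0]=6
  step 3: row=6, L[6]='f', prepend. Next row=LF[6]=7
  step 4: row=7, L[7]='A', prepend. Next row=LF[7]=2
  step 5: row=2, L[2]='A', prepend. Next row=LF[2]=1
  step 6: row=1, L[1]='b', prepend. Next row=LF[1]=4
  step 7: row=4, L[4]='d', prepend. Next row=LF[4]=5
  step 8: row=5, L[5]='B', prepend. Next row=LF[5]=3
Reversed output: BdbAAfe$

Answer: BdbAAfe$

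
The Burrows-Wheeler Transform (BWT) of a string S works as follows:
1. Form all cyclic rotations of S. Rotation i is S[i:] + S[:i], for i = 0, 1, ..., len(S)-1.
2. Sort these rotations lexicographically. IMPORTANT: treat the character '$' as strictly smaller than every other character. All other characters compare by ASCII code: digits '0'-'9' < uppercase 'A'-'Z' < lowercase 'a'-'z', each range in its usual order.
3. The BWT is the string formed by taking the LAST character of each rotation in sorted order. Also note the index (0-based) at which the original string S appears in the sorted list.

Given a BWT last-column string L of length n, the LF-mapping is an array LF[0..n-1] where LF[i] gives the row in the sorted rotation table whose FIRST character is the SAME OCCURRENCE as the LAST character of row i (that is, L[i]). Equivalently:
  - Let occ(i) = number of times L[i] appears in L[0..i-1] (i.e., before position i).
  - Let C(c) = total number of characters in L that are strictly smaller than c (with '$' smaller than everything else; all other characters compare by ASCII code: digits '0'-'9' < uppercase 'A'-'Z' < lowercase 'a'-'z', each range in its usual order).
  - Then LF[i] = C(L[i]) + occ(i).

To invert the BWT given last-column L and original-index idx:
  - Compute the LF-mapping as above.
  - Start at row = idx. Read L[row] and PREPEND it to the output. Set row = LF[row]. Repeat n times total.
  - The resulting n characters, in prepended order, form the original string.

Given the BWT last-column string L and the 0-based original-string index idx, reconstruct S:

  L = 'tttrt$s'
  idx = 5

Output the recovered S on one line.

Answer: tsttrt$

Derivation:
LF mapping: 3 4 5 1 6 0 2
Walk LF starting at row 5, prepending L[row]:
  step 1: row=5, L[5]='$', prepend. Next row=LF[5]=0
  step 2: row=0, L[0]='t', prepend. Next row=LF[0]=3
  step 3: row=3, L[3]='r', prepend. Next row=LF[3]=1
  step 4: row=1, L[1]='t', prepend. Next row=LF[1]=4
  step 5: row=4, L[4]='t', prepend. Next row=LF[4]=6
  step 6: row=6, L[6]='s', prepend. Next row=LF[6]=2
  step 7: row=2, L[2]='t', prepend. Next row=LF[2]=5
Reversed output: tsttrt$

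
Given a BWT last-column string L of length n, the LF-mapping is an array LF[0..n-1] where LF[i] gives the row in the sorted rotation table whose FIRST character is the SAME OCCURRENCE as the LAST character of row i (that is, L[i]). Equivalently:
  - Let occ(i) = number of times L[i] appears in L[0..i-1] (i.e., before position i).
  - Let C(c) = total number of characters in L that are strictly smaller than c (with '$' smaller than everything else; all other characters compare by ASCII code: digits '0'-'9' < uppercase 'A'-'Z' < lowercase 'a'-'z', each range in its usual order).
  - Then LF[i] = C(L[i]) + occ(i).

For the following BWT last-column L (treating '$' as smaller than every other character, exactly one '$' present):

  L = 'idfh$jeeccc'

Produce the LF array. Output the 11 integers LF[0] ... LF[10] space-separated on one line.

Char counts: '$':1, 'c':3, 'd':1, 'e':2, 'f':1, 'h':1, 'i':1, 'j':1
C (first-col start): C('$')=0, C('c')=1, C('d')=4, C('e')=5, C('f')=7, C('h')=8, C('i')=9, C('j')=10
L[0]='i': occ=0, LF[0]=C('i')+0=9+0=9
L[1]='d': occ=0, LF[1]=C('d')+0=4+0=4
L[2]='f': occ=0, LF[2]=C('f')+0=7+0=7
L[3]='h': occ=0, LF[3]=C('h')+0=8+0=8
L[4]='$': occ=0, LF[4]=C('$')+0=0+0=0
L[5]='j': occ=0, LF[5]=C('j')+0=10+0=10
L[6]='e': occ=0, LF[6]=C('e')+0=5+0=5
L[7]='e': occ=1, LF[7]=C('e')+1=5+1=6
L[8]='c': occ=0, LF[8]=C('c')+0=1+0=1
L[9]='c': occ=1, LF[9]=C('c')+1=1+1=2
L[10]='c': occ=2, LF[10]=C('c')+2=1+2=3

Answer: 9 4 7 8 0 10 5 6 1 2 3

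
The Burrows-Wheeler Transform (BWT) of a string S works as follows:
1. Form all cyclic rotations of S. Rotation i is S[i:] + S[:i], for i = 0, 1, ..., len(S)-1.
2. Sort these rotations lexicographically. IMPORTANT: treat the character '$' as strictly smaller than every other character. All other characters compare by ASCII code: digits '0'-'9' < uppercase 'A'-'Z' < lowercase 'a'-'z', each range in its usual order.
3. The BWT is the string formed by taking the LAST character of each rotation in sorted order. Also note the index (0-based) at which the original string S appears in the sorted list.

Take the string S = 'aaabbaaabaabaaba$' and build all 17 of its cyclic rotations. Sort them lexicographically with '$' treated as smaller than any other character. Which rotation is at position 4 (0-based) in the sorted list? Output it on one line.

All 17 rotations (rotation i = S[i:]+S[:i]):
  rot[0] = aaabbaaabaabaaba$
  rot[1] = aabbaaabaabaaba$a
  rot[2] = abbaaabaabaaba$aa
  rot[3] = bbaaabaabaaba$aaa
  rot[4] = baaabaabaaba$aaab
  rot[5] = aaabaabaaba$aaabb
  rot[6] = aabaabaaba$aaabba
  rot[7] = abaabaaba$aaabbaa
  rot[8] = baabaaba$aaabbaaa
  rot[9] = aabaaba$aaabbaaab
  rot[10] = abaaba$aaabbaaaba
  rot[11] = baaba$aaabbaaabaa
  rot[12] = aaba$aaabbaaabaab
  rot[13] = aba$aaabbaaabaaba
  rot[14] = ba$aaabbaaabaabaa
  rot[15] = a$aaabbaaabaabaab
  rot[16] = $aaabbaaabaabaaba
Sorted (with $ < everything):
  sorted[0] = $aaabbaaabaabaaba
  sorted[1] = a$aaabbaaabaabaab
  sorted[2] = aaabaabaaba$aaabb
  sorted[3] = aaabbaaabaabaaba$
  sorted[4] = aaba$aaabbaaabaab
  sorted[5] = aabaaba$aaabbaaab
  sorted[6] = aabaabaaba$aaabba
  sorted[7] = aabbaaabaabaaba$a
  sorted[8] = aba$aaabbaaabaaba
  sorted[9] = abaaba$aaabbaaaba
  sorted[10] = abaabaaba$aaabbaa
  sorted[11] = abbaaabaabaaba$aa
  sorted[12] = ba$aaabbaaabaabaa
  sorted[13] = baaabaabaaba$aaab
  sorted[14] = baaba$aaabbaaabaa
  sorted[15] = baabaaba$aaabbaaa
  sorted[16] = bbaaabaabaaba$aaa
sorted[4] = aaba$aaabbaaabaab

Answer: aaba$aaabbaaabaab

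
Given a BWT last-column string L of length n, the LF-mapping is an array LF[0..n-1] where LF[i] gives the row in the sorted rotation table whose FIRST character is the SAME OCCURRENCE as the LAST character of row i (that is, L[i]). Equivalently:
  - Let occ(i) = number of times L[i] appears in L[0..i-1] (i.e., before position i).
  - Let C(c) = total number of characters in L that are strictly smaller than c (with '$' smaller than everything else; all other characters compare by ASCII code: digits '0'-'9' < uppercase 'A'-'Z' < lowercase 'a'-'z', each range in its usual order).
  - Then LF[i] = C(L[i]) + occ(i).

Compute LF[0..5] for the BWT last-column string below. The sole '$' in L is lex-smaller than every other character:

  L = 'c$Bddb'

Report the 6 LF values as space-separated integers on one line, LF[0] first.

Char counts: '$':1, 'B':1, 'b':1, 'c':1, 'd':2
C (first-col start): C('$')=0, C('B')=1, C('b')=2, C('c')=3, C('d')=4
L[0]='c': occ=0, LF[0]=C('c')+0=3+0=3
L[1]='$': occ=0, LF[1]=C('$')+0=0+0=0
L[2]='B': occ=0, LF[2]=C('B')+0=1+0=1
L[3]='d': occ=0, LF[3]=C('d')+0=4+0=4
L[4]='d': occ=1, LF[4]=C('d')+1=4+1=5
L[5]='b': occ=0, LF[5]=C('b')+0=2+0=2

Answer: 3 0 1 4 5 2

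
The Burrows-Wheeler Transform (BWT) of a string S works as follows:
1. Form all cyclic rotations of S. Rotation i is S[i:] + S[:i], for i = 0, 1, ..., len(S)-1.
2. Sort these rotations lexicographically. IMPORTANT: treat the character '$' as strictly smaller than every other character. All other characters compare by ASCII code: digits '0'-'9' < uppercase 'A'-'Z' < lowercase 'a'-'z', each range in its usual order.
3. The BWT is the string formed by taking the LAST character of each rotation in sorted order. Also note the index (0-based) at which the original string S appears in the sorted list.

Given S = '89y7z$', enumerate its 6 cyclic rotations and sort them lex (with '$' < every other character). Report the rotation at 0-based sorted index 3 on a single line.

Answer: 9y7z$8

Derivation:
All 6 rotations (rotation i = S[i:]+S[:i]):
  rot[0] = 89y7z$
  rot[1] = 9y7z$8
  rot[2] = y7z$89
  rot[3] = 7z$89y
  rot[4] = z$89y7
  rot[5] = $89y7z
Sorted (with $ < everything):
  sorted[0] = $89y7z
  sorted[1] = 7z$89y
  sorted[2] = 89y7z$
  sorted[3] = 9y7z$8
  sorted[4] = y7z$89
  sorted[5] = z$89y7
sorted[3] = 9y7z$8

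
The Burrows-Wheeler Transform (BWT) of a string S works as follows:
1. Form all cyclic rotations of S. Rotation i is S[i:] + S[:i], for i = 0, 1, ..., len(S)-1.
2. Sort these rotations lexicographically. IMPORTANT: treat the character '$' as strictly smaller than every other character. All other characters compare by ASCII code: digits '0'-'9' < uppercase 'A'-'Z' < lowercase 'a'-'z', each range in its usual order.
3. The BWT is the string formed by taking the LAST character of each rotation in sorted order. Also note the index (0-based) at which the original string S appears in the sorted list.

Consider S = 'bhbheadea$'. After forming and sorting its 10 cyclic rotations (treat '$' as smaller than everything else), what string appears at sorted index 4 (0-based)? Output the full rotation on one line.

All 10 rotations (rotation i = S[i:]+S[:i]):
  rot[0] = bhbheadea$
  rot[1] = hbheadea$b
  rot[2] = bheadea$bh
  rot[3] = headea$bhb
  rot[4] = eadea$bhbh
  rot[5] = adea$bhbhe
  rot[6] = dea$bhbhea
  rot[7] = ea$bhbhead
  rot[8] = a$bhbheade
  rot[9] = $bhbheadea
Sorted (with $ < everything):
  sorted[0] = $bhbheadea
  sorted[1] = a$bhbheade
  sorted[2] = adea$bhbhe
  sorted[3] = bhbheadea$
  sorted[4] = bheadea$bh
  sorted[5] = dea$bhbhea
  sorted[6] = ea$bhbhead
  sorted[7] = eadea$bhbh
  sorted[8] = hbheadea$b
  sorted[9] = headea$bhb
sorted[4] = bheadea$bh

Answer: bheadea$bh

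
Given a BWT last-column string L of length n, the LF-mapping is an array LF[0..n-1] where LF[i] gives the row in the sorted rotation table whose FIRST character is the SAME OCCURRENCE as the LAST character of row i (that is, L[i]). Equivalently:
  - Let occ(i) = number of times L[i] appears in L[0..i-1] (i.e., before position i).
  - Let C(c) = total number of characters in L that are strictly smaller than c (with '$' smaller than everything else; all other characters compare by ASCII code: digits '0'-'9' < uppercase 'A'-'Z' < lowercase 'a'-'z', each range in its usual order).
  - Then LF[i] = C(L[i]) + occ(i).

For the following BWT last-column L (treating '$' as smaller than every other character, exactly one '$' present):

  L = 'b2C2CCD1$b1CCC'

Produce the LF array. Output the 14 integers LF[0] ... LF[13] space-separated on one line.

Char counts: '$':1, '1':2, '2':2, 'C':6, 'D':1, 'b':2
C (first-col start): C('$')=0, C('1')=1, C('2')=3, C('C')=5, C('D')=11, C('b')=12
L[0]='b': occ=0, LF[0]=C('b')+0=12+0=12
L[1]='2': occ=0, LF[1]=C('2')+0=3+0=3
L[2]='C': occ=0, LF[2]=C('C')+0=5+0=5
L[3]='2': occ=1, LF[3]=C('2')+1=3+1=4
L[4]='C': occ=1, LF[4]=C('C')+1=5+1=6
L[5]='C': occ=2, LF[5]=C('C')+2=5+2=7
L[6]='D': occ=0, LF[6]=C('D')+0=11+0=11
L[7]='1': occ=0, LF[7]=C('1')+0=1+0=1
L[8]='$': occ=0, LF[8]=C('$')+0=0+0=0
L[9]='b': occ=1, LF[9]=C('b')+1=12+1=13
L[10]='1': occ=1, LF[10]=C('1')+1=1+1=2
L[11]='C': occ=3, LF[11]=C('C')+3=5+3=8
L[12]='C': occ=4, LF[12]=C('C')+4=5+4=9
L[13]='C': occ=5, LF[13]=C('C')+5=5+5=10

Answer: 12 3 5 4 6 7 11 1 0 13 2 8 9 10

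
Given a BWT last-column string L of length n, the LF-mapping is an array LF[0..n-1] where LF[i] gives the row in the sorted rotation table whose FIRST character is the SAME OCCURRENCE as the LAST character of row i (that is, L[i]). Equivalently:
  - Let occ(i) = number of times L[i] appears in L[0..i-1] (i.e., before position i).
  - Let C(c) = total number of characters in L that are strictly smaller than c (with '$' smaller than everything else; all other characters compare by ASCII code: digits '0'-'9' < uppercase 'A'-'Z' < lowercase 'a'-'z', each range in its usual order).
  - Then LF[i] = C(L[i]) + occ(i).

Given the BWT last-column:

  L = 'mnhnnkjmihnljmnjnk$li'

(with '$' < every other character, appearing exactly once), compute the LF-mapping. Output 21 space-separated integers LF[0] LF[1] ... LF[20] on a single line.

Answer: 12 15 1 16 17 8 5 13 3 2 18 10 6 14 19 7 20 9 0 11 4

Derivation:
Char counts: '$':1, 'h':2, 'i':2, 'j':3, 'k':2, 'l':2, 'm':3, 'n':6
C (first-col start): C('$')=0, C('h')=1, C('i')=3, C('j')=5, C('k')=8, C('l')=10, C('m')=12, C('n')=15
L[0]='m': occ=0, LF[0]=C('m')+0=12+0=12
L[1]='n': occ=0, LF[1]=C('n')+0=15+0=15
L[2]='h': occ=0, LF[2]=C('h')+0=1+0=1
L[3]='n': occ=1, LF[3]=C('n')+1=15+1=16
L[4]='n': occ=2, LF[4]=C('n')+2=15+2=17
L[5]='k': occ=0, LF[5]=C('k')+0=8+0=8
L[6]='j': occ=0, LF[6]=C('j')+0=5+0=5
L[7]='m': occ=1, LF[7]=C('m')+1=12+1=13
L[8]='i': occ=0, LF[8]=C('i')+0=3+0=3
L[9]='h': occ=1, LF[9]=C('h')+1=1+1=2
L[10]='n': occ=3, LF[10]=C('n')+3=15+3=18
L[11]='l': occ=0, LF[11]=C('l')+0=10+0=10
L[12]='j': occ=1, LF[12]=C('j')+1=5+1=6
L[13]='m': occ=2, LF[13]=C('m')+2=12+2=14
L[14]='n': occ=4, LF[14]=C('n')+4=15+4=19
L[15]='j': occ=2, LF[15]=C('j')+2=5+2=7
L[16]='n': occ=5, LF[16]=C('n')+5=15+5=20
L[17]='k': occ=1, LF[17]=C('k')+1=8+1=9
L[18]='$': occ=0, LF[18]=C('$')+0=0+0=0
L[19]='l': occ=1, LF[19]=C('l')+1=10+1=11
L[20]='i': occ=1, LF[20]=C('i')+1=3+1=4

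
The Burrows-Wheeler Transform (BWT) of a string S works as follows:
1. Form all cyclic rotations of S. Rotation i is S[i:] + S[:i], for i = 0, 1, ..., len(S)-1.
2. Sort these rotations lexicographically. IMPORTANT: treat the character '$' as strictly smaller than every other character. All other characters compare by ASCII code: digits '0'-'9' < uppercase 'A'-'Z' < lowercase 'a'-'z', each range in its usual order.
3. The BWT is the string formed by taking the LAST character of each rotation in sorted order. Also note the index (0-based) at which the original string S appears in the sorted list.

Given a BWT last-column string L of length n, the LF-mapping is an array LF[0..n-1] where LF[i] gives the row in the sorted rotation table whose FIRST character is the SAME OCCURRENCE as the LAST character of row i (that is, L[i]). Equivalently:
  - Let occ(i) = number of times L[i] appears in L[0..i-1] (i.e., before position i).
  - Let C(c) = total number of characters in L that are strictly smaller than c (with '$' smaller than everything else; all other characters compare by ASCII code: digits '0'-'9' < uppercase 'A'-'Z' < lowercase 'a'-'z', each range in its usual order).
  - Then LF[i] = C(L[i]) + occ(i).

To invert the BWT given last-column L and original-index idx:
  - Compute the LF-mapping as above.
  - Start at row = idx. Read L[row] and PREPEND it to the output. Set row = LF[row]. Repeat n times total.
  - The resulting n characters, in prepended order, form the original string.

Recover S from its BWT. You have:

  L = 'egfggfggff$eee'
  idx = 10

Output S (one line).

LF mapping: 1 9 5 10 11 6 12 13 7 8 0 2 3 4
Walk LF starting at row 10, prepending L[row]:
  step 1: row=10, L[10]='$', prepend. Next row=LF[10]=0
  step 2: row=0, L[0]='e', prepend. Next row=LF[0]=1
  step 3: row=1, L[1]='g', prepend. Next row=LF[1]=9
  step 4: row=9, L[9]='f', prepend. Next row=LF[9]=8
  step 5: row=8, L[8]='f', prepend. Next row=LF[8]=7
  step 6: row=7, L[7]='g', prepend. Next row=LF[7]=13
  step 7: row=13, L[13]='e', prepend. Next row=LF[13]=4
  step 8: row=4, L[4]='g', prepend. Next row=LF[4]=11
  step 9: row=11, L[11]='e', prepend. Next row=LF[11]=2
  step 10: row=2, L[2]='f', prepend. Next row=LF[2]=5
  step 11: row=5, L[5]='f', prepend. Next row=LF[5]=6
  step 12: row=6, L[6]='g', prepend. Next row=LF[6]=12
  step 13: row=12, L[12]='e', prepend. Next row=LF[12]=3
  step 14: row=3, L[3]='g', prepend. Next row=LF[3]=10
Reversed output: gegffegegffge$

Answer: gegffegegffge$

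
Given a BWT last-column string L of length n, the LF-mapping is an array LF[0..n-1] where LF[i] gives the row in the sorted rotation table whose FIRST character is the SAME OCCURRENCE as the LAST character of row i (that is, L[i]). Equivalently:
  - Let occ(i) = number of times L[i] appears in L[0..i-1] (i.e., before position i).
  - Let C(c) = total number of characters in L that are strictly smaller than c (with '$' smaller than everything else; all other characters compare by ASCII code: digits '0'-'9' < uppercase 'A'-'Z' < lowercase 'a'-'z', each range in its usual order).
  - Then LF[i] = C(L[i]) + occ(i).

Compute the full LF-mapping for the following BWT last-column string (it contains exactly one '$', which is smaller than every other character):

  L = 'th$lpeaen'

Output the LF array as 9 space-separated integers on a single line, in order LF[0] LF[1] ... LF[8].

Answer: 8 4 0 5 7 2 1 3 6

Derivation:
Char counts: '$':1, 'a':1, 'e':2, 'h':1, 'l':1, 'n':1, 'p':1, 't':1
C (first-col start): C('$')=0, C('a')=1, C('e')=2, C('h')=4, C('l')=5, C('n')=6, C('p')=7, C('t')=8
L[0]='t': occ=0, LF[0]=C('t')+0=8+0=8
L[1]='h': occ=0, LF[1]=C('h')+0=4+0=4
L[2]='$': occ=0, LF[2]=C('$')+0=0+0=0
L[3]='l': occ=0, LF[3]=C('l')+0=5+0=5
L[4]='p': occ=0, LF[4]=C('p')+0=7+0=7
L[5]='e': occ=0, LF[5]=C('e')+0=2+0=2
L[6]='a': occ=0, LF[6]=C('a')+0=1+0=1
L[7]='e': occ=1, LF[7]=C('e')+1=2+1=3
L[8]='n': occ=0, LF[8]=C('n')+0=6+0=6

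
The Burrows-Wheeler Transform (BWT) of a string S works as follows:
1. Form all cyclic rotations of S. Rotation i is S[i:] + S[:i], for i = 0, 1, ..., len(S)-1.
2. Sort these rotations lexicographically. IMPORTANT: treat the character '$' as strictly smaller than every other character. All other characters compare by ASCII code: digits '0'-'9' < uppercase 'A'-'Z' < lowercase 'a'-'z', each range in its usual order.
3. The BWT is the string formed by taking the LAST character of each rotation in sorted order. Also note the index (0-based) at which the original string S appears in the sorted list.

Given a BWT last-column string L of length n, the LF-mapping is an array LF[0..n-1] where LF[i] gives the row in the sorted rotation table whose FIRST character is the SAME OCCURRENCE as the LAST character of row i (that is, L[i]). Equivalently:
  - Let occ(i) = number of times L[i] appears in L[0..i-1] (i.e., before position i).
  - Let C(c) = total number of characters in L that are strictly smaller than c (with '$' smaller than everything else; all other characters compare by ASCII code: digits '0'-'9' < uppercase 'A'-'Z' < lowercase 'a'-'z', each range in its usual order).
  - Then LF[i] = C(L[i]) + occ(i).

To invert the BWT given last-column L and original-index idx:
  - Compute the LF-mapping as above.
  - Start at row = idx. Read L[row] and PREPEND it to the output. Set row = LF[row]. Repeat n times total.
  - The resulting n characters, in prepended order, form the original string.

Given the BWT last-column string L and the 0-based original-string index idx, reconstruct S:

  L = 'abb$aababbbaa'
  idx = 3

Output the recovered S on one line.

Answer: aabbabbbaaba$

Derivation:
LF mapping: 1 7 8 0 2 3 9 4 10 11 12 5 6
Walk LF starting at row 3, prepending L[row]:
  step 1: row=3, L[3]='$', prepend. Next row=LF[3]=0
  step 2: row=0, L[0]='a', prepend. Next row=LF[0]=1
  step 3: row=1, L[1]='b', prepend. Next row=LF[1]=7
  step 4: row=7, L[7]='a', prepend. Next row=LF[7]=4
  step 5: row=4, L[4]='a', prepend. Next row=LF[4]=2
  step 6: row=2, L[2]='b', prepend. Next row=LF[2]=8
  step 7: row=8, L[8]='b', prepend. Next row=LF[8]=10
  step 8: row=10, L[10]='b', prepend. Next row=LF[10]=12
  step 9: row=12, L[12]='a', prepend. Next row=LF[12]=6
  step 10: row=6, L[6]='b', prepend. Next row=LF[6]=9
  step 11: row=9, L[9]='b', prepend. Next row=LF[9]=11
  step 12: row=11, L[11]='a', prepend. Next row=LF[11]=5
  step 13: row=5, L[5]='a', prepend. Next row=LF[5]=3
Reversed output: aabbabbbaaba$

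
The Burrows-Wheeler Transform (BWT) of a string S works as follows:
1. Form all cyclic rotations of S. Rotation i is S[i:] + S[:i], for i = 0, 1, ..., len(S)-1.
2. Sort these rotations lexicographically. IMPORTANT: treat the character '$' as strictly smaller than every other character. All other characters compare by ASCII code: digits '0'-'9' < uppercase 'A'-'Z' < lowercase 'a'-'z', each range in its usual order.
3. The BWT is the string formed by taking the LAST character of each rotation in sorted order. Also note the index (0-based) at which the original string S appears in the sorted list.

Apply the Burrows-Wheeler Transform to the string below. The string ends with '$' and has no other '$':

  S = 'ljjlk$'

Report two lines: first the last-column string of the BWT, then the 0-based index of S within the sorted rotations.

Answer: kljl$j
4

Derivation:
All 6 rotations (rotation i = S[i:]+S[:i]):
  rot[0] = ljjlk$
  rot[1] = jjlk$l
  rot[2] = jlk$lj
  rot[3] = lk$ljj
  rot[4] = k$ljjl
  rot[5] = $ljjlk
Sorted (with $ < everything):
  sorted[0] = $ljjlk  (last char: 'k')
  sorted[1] = jjlk$l  (last char: 'l')
  sorted[2] = jlk$lj  (last char: 'j')
  sorted[3] = k$ljjl  (last char: 'l')
  sorted[4] = ljjlk$  (last char: '$')
  sorted[5] = lk$ljj  (last char: 'j')
Last column: kljl$j
Original string S is at sorted index 4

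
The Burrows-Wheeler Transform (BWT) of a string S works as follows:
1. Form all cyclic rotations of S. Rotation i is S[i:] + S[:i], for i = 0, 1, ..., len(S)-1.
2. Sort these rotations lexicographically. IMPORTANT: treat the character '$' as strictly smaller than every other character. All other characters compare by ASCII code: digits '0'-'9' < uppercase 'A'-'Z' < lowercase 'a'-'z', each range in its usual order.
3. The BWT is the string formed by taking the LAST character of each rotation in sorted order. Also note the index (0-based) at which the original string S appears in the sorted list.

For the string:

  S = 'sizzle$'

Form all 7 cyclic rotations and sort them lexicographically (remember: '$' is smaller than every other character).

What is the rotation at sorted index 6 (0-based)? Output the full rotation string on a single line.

All 7 rotations (rotation i = S[i:]+S[:i]):
  rot[0] = sizzle$
  rot[1] = izzle$s
  rot[2] = zzle$si
  rot[3] = zle$siz
  rot[4] = le$sizz
  rot[5] = e$sizzl
  rot[6] = $sizzle
Sorted (with $ < everything):
  sorted[0] = $sizzle
  sorted[1] = e$sizzl
  sorted[2] = izzle$s
  sorted[3] = le$sizz
  sorted[4] = sizzle$
  sorted[5] = zle$siz
  sorted[6] = zzle$si
sorted[6] = zzle$si

Answer: zzle$si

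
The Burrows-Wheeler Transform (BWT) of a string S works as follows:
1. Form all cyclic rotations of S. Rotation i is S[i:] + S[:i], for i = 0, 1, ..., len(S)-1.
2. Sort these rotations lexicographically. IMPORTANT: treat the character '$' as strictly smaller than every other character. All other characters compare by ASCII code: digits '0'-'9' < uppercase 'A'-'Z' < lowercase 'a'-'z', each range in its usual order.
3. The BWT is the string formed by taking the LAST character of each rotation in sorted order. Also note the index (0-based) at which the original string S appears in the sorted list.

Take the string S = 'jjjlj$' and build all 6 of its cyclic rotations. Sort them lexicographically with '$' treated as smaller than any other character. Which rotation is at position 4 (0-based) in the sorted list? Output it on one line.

All 6 rotations (rotation i = S[i:]+S[:i]):
  rot[0] = jjjlj$
  rot[1] = jjlj$j
  rot[2] = jlj$jj
  rot[3] = lj$jjj
  rot[4] = j$jjjl
  rot[5] = $jjjlj
Sorted (with $ < everything):
  sorted[0] = $jjjlj
  sorted[1] = j$jjjl
  sorted[2] = jjjlj$
  sorted[3] = jjlj$j
  sorted[4] = jlj$jj
  sorted[5] = lj$jjj
sorted[4] = jlj$jj

Answer: jlj$jj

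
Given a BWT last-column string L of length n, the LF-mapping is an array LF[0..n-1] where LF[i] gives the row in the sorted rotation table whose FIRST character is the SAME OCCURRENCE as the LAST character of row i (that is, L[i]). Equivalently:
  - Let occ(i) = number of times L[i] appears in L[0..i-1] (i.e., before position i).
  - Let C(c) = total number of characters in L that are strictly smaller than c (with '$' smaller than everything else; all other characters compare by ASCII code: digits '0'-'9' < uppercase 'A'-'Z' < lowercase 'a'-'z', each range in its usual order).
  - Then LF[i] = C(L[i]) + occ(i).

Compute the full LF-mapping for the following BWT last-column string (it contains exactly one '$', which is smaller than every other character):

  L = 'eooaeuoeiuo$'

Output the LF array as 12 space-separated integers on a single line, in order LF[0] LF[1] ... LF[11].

Char counts: '$':1, 'a':1, 'e':3, 'i':1, 'o':4, 'u':2
C (first-col start): C('$')=0, C('a')=1, C('e')=2, C('i')=5, C('o')=6, C('u')=10
L[0]='e': occ=0, LF[0]=C('e')+0=2+0=2
L[1]='o': occ=0, LF[1]=C('o')+0=6+0=6
L[2]='o': occ=1, LF[2]=C('o')+1=6+1=7
L[3]='a': occ=0, LF[3]=C('a')+0=1+0=1
L[4]='e': occ=1, LF[4]=C('e')+1=2+1=3
L[5]='u': occ=0, LF[5]=C('u')+0=10+0=10
L[6]='o': occ=2, LF[6]=C('o')+2=6+2=8
L[7]='e': occ=2, LF[7]=C('e')+2=2+2=4
L[8]='i': occ=0, LF[8]=C('i')+0=5+0=5
L[9]='u': occ=1, LF[9]=C('u')+1=10+1=11
L[10]='o': occ=3, LF[10]=C('o')+3=6+3=9
L[11]='$': occ=0, LF[11]=C('$')+0=0+0=0

Answer: 2 6 7 1 3 10 8 4 5 11 9 0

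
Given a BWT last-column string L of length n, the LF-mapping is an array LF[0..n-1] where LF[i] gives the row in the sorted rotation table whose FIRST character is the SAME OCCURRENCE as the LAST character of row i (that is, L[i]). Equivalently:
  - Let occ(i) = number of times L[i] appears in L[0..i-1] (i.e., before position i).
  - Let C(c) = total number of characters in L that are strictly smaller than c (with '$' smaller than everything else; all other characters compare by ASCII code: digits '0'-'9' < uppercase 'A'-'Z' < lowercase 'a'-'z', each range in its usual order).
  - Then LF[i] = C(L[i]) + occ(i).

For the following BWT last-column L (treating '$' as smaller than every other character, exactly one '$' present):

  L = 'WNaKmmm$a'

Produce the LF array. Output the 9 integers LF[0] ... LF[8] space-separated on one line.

Answer: 3 2 4 1 6 7 8 0 5

Derivation:
Char counts: '$':1, 'K':1, 'N':1, 'W':1, 'a':2, 'm':3
C (first-col start): C('$')=0, C('K')=1, C('N')=2, C('W')=3, C('a')=4, C('m')=6
L[0]='W': occ=0, LF[0]=C('W')+0=3+0=3
L[1]='N': occ=0, LF[1]=C('N')+0=2+0=2
L[2]='a': occ=0, LF[2]=C('a')+0=4+0=4
L[3]='K': occ=0, LF[3]=C('K')+0=1+0=1
L[4]='m': occ=0, LF[4]=C('m')+0=6+0=6
L[5]='m': occ=1, LF[5]=C('m')+1=6+1=7
L[6]='m': occ=2, LF[6]=C('m')+2=6+2=8
L[7]='$': occ=0, LF[7]=C('$')+0=0+0=0
L[8]='a': occ=1, LF[8]=C('a')+1=4+1=5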